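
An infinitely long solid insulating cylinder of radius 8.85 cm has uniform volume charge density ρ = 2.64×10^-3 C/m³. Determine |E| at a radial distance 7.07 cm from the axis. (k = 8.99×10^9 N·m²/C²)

|E| = 1.05e7 N/C

Choose a coaxial cylinder of radius r = 7.07 cm (arbitrary length L) as the Gaussian surface (r < R).
Enclosed charge per unit length: λ_enc = ρ·πr² = (2.64×10^-3)π(0.0707)² = 4.146e-5 C/m.
Applying ∮E·dA = Q_enc/ε₀ with the end caps contributing no flux:
E = 2k|λ_enc|/r = 2(8.99×10^9)(4.146e-5)/(0.0707) = 1.05×10^7 N/C.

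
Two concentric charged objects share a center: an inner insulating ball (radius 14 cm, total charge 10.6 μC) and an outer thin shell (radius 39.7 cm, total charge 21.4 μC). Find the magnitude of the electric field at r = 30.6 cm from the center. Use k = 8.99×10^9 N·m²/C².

Take a concentric spherical Gaussian surface of radius r = 30.6 cm (between the bodies, 14 cm < r < 39.7 cm).
Only the inner charge is enclosed; the outer shell contributes nothing inside itself. Q_enc = 10.6 μC = 1.06e-5 C.
By Gauss's law, ∮E·dA = E·4πr² = Q_enc/ε₀.
E = k|Q_enc|/r² = (8.99×10^9)(1.06×10^-5)/(0.306)² = 1.02×10^6 N/C.

|E| = 1.02×10^6 N/C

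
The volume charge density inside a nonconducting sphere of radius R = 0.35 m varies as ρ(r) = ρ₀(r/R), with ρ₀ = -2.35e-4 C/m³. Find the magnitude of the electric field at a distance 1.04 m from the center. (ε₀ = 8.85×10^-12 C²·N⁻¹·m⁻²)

E ≈ 2.63×10^5 N/C

Take a concentric spherical Gaussian surface of radius r = 1.04 m (r > R, all charge enclosed).
Q_enc = 4π ∫₀^R ρ₀(r'/R)^1 r'² dr' = 4πρ₀R³/4 = -3.165×10^-5 C.
Gauss's law: E·4πr² = Q_enc/ε₀.
E = |Q_enc|/(4πε₀r²) = (3.165e-5)/(4π·8.85×10^-12·(1.04)²) = 2.63e5 N/C.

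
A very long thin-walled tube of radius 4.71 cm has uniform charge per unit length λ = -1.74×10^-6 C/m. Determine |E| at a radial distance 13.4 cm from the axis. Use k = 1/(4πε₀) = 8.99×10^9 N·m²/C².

Coaxial Gaussian cylinder, radius r = 13.4 cm, length L (r > 4.71 cm).
The full line charge is enclosed: λ_enc = -1.74×10^-6 C/m.
Applying ∮E·dA = Q_enc/ε₀ with the end caps contributing no flux:
E = 2k|λ_enc|/r = 2(8.99×10^9)(1.74e-6)/(0.134) = 2.33×10^5 N/C.

|E| ≈ 2.33×10^5 N/C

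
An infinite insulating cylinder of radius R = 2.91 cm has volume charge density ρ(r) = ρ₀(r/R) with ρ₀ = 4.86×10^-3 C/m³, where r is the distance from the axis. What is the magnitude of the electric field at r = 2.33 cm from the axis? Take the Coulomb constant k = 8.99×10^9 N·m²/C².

By cylindrical symmetry E is radial; use a coaxial Gaussian cylinder of radius 2.33 cm and length L (r < R).
Integrating ρ over the cross-section to radius r: λ_enc = (2πρ₀/R) ∫₀^r r'^2 dr' = 2πρ₀ r^3/(3·R) = 4.425×10^-6 C/m.
Gauss's law: E·2πrL = λ_enc L/ε₀.
E = 2k|λ_enc|/r = 2(8.99×10^9)(4.425×10^-6)/(0.0233) = 3.41×10^6 N/C.

3.41×10^6 N/C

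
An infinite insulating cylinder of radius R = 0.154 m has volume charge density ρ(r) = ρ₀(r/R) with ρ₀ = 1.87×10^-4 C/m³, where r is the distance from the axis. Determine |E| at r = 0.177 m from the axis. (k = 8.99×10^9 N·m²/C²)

By cylindrical symmetry E is radial; use a coaxial Gaussian cylinder of radius 0.177 m and length L (r > R, full charge per length enclosed).
λ_enc = 2π ∫₀^R ρ₀(r'/R)^1 r' dr' = 2πρ₀R²/3 = 9.288e-6 C/m.
By Gauss's law (flux through the curved wall only), E·2πrL = λ_enc L/ε₀.
E = 2k|λ_enc|/r = 2(8.99×10^9)(9.288e-6)/(0.177) = 9.44e5 N/C.

|E| = 9.44×10^5 V/m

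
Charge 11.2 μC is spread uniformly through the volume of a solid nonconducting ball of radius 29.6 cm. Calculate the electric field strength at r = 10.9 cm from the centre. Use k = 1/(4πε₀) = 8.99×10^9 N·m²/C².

|E| = 4.23×10^5 N/C

Use a concentric Gaussian sphere at r = 10.9 cm (r < R).
For a uniform sphere the enclosed fraction is (r/R)³, so Q_enc = (11.2 μC)(0.109/0.296)³ = 5.593×10^-7 C.
By Gauss's law, ∮E·dA = E·4πr² = Q_enc/ε₀.
E = k|Q_enc|/r² = (8.99×10^9)(5.593e-7)/(0.109)² = 4.23e5 N/C.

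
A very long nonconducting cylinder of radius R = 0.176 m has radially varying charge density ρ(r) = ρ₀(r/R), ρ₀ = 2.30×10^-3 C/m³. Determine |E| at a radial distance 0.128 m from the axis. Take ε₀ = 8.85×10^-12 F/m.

E ≈ 8.06×10^6 N/C

By cylindrical symmetry E is radial; use a coaxial Gaussian cylinder of radius 0.128 m and length L (r < R).
Integrating ρ over the cross-section to radius r: λ_enc = (2πρ₀/R) ∫₀^r r'^2 dr' = 2πρ₀ r^3/(3·R) = 5.74e-5 C/m.
Since E is radial and uniform over the curved surface, Φ = E·2πrL = Q_enc/ε₀ = λ_enc L/ε₀.
E = |λ_enc|/(2πε₀r) = (5.74×10^-5)/(2π·8.85×10^-12·0.128) = 8.06×10^6 N/C.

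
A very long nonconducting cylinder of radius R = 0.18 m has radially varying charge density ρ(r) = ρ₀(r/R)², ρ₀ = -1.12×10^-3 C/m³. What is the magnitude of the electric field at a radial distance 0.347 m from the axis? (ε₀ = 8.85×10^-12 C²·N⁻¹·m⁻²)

E = 2.95×10^6 N/C

By cylindrical symmetry E is radial; use a coaxial Gaussian cylinder of radius 0.347 m and length L (r > R, full charge per length enclosed).
λ_enc = 2π ∫₀^R ρ₀(r'/R)^2 r' dr' = 2πρ₀R²/4 = -5.70×10^-5 C/m.
By Gauss's law (flux through the curved wall only), E·2πrL = λ_enc L/ε₀.
E = |λ_enc|/(2πε₀r) = (5.70×10^-5)/(2π·8.85×10^-12·0.347) = 2.95×10^6 N/C.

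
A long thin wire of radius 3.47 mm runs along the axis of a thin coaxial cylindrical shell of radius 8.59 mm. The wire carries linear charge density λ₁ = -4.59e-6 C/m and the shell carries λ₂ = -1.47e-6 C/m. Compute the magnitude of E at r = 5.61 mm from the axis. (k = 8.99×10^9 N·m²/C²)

Coaxial Gaussian cylinder, radius r = 5.61 mm, length L (between the conductors, 3.47 mm < r < 8.59 mm).
The shell at 8.59 mm lies outside the Gaussian surface, so λ_enc = λ₁ = -4.59×10^-6 C/m.
Since E is radial and uniform over the curved surface, Φ = E·2πrL = Q_enc/ε₀ = λ_enc L/ε₀.
E = 2k|λ_enc|/r = 2(8.99×10^9)(4.59×10^-6)/(0.00561) = 1.47×10^7 N/C.

E = 1.47e7 V/m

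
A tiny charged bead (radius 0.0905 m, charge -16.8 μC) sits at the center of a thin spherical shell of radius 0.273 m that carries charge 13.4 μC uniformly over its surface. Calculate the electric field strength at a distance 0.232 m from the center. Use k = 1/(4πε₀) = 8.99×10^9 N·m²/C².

2.81×10^6 V/m

By spherical symmetry E is radial; choose a Gaussian sphere of radius r = 0.232 m (between the bodies, 0.0905 m < r < 0.273 m).
Only the inner charge is enclosed; the outer shell contributes nothing inside itself. Q_enc = -16.8 μC = -1.68×10^-5 C.
Gauss's law: E·4πr² = Q_enc/ε₀.
E = k|Q_enc|/r² = (8.99×10^9)(1.68e-5)/(0.232)² = 2.81×10^6 N/C.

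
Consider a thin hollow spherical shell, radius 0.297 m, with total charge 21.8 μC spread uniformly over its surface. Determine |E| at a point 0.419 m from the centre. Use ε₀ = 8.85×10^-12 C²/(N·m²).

Symmetry ⇒ E = E(r) r̂. Gaussian sphere of radius r = 0.419 m (r > 0.297 m).
The entire shell is enclosed: Q_enc = 2.18×10^-5 C.
Applying ∮E·dA = Q_enc/ε₀ with Φ = E(4πr²):
E = |Q_enc|/(4πε₀r²) = (2.18e-5)/(4π·8.85×10^-12·(0.419)²) = 1.12×10^6 N/C.

|E| = 1.12×10^6 N/C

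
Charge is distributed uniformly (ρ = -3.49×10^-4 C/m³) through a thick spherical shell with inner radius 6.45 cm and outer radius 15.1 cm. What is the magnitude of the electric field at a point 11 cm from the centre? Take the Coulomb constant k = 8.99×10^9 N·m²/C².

Use a concentric Gaussian sphere at r = 11 cm (within the shell material, 6.45 cm < r < 15.1 cm).
Enclosed charge is the volume from a to r: Q_enc = (4π/3)ρ(r³ − a³) = -1.553×10^-6 C.
Since E is radial and uniform over the Gaussian sphere, Φ = E·4πr² = Q_enc/ε₀.
E = k|Q_enc|/r² = (8.99×10^9)(1.553e-6)/(0.11)² = 1.15e6 N/C.

E ≈ 1.15×10^6 N/C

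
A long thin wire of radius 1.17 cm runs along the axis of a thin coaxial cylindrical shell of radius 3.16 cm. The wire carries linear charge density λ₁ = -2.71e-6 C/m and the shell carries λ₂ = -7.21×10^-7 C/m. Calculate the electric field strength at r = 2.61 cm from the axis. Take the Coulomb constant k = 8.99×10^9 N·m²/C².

By cylindrical symmetry E is radial; use a coaxial Gaussian cylinder of radius 2.61 cm and length L (between the conductors, 1.17 cm < r < 3.16 cm).
The shell at 3.16 cm lies outside the Gaussian surface, so λ_enc = λ₁ = -2.71e-6 C/m.
Since E is radial and uniform over the curved surface, Φ = E·2πrL = Q_enc/ε₀ = λ_enc L/ε₀.
E = 2k|λ_enc|/r = 2(8.99×10^9)(2.71e-6)/(0.0261) = 1.87×10^6 N/C.

|E| ≈ 1.87×10^6 N/C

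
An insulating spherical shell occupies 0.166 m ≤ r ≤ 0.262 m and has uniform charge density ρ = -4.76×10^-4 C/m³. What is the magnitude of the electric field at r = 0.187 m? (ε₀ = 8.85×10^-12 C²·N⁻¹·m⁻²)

Take a concentric spherical Gaussian surface of radius r = 0.187 m (within the shell material, 0.166 m < r < 0.262 m).
Only the shell between 0.166 m and r is enclosed: Q_enc = ρ·(4π/3)(r³ − a³) = (-4.76×10^-4)·(4π/3)·((0.187)³ − (0.166)³) = -3.918e-6 C.
By Gauss's law, ∮E·dA = E·4πr² = Q_enc/ε₀.
E = |Q_enc|/(4πε₀r²) = (3.918×10^-6)/(4π·8.85×10^-12·(0.187)²) = 1.01e6 N/C.

1.01e6 N/C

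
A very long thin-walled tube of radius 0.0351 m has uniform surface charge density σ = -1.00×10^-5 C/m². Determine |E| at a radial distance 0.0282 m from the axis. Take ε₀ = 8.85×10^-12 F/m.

E = 0 (no enclosed charge)

Take a coaxial cylindrical Gaussian surface of radius r = 0.0282 m and length L (r < 0.0351 m, inside the shell).
All the surface charge lies outside this cylinder: Q_enc = 0, hence E = 0.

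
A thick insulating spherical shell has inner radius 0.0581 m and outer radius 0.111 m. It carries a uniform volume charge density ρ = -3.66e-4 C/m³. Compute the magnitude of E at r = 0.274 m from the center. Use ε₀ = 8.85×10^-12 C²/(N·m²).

2.15×10^5 V/m

Symmetry ⇒ E = E(r) r̂. Gaussian sphere of radius r = 0.274 m (r > 0.111 m, enclosing the whole shell).
Q_enc = ρ·(4π/3)(b³ − a³) = (-3.66×10^-4)·(4π/3)·((0.111)³ − (0.0581)³) = -1.796e-6 C.
Gauss's law: E·4πr² = Q_enc/ε₀.
E = |Q_enc|/(4πε₀r²) = (1.796e-6)/(4π·8.85×10^-12·(0.274)²) = 2.15e5 N/C.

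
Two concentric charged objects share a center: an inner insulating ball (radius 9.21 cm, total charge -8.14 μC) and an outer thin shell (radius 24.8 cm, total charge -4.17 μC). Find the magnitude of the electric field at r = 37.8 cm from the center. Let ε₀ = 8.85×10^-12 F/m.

Take a concentric spherical Gaussian surface of radius r = 37.8 cm (r > 24.8 cm, enclosing both).
Q_enc = (-8.14 μC) + (-4.17 μC) = -1.231×10^-5 C.
Applying ∮E·dA = Q_enc/ε₀ with Φ = E(4πr²):
E = |Q_enc|/(4πε₀r²) = (1.231×10^-5)/(4π·8.85×10^-12·(0.378)²) = 7.75×10^5 N/C.

|E| ≈ 7.75e5 N/C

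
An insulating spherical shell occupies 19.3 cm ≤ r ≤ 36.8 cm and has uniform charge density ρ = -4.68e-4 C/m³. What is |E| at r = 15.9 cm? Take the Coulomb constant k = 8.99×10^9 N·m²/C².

E = 0 (no enclosed charge)

Take a concentric spherical Gaussian surface of radius r = 15.9 cm (r < 19.3 cm, inside the empty cavity).
No charge is enclosed, so by Gauss's law E·4πr² = 0 ⇒ E = 0.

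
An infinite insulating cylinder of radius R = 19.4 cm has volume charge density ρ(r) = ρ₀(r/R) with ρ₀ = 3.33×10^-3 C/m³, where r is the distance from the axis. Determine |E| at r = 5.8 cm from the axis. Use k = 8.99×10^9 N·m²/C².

Take a coaxial cylindrical Gaussian surface of radius r = 5.8 cm and length L (r < R).
Integrating ρ over the cross-section to radius r: λ_enc = (2πρ₀/R) ∫₀^r r'^2 dr' = 2πρ₀ r^3/(3·R) = 7.014×10^-6 C/m.
By Gauss's law (flux through the curved wall only), E·2πrL = λ_enc L/ε₀.
E = 2k|λ_enc|/r = 2(8.99×10^9)(7.014e-6)/(0.058) = 2.17×10^6 N/C.

2.17×10^6 N/C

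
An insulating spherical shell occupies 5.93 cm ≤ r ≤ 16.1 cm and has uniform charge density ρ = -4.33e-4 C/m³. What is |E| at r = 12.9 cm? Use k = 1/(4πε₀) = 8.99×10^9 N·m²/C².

E ≈ 1.90×10^6 N/C

By spherical symmetry E is radial; choose a Gaussian sphere of radius r = 12.9 cm (within the shell material, 5.93 cm < r < 16.1 cm).
Only the shell between 5.93 cm and r is enclosed: Q_enc = ρ·(4π/3)(r³ − a³) = (-4.33×10^-4)·(4π/3)·((0.129)³ − (0.0593)³) = -3.515e-6 C.
By Gauss's law, ∮E·dA = E·4πr² = Q_enc/ε₀.
E = k|Q_enc|/r² = (8.99×10^9)(3.515e-6)/(0.129)² = 1.90e6 N/C.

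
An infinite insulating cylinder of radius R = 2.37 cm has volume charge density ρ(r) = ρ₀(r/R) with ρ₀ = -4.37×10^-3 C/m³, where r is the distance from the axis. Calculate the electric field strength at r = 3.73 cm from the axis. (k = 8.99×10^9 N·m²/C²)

|E| ≈ 2.48×10^6 V/m

By cylindrical symmetry E is radial; use a coaxial Gaussian cylinder of radius 3.73 cm and length L (r > R, full charge per length enclosed).
λ_enc = 2π ∫₀^R ρ₀(r'/R)^1 r' dr' = 2πρ₀R²/3 = -5.141e-6 C/m.
By Gauss's law (flux through the curved wall only), E·2πrL = λ_enc L/ε₀.
E = 2k|λ_enc|/r = 2(8.99×10^9)(5.141×10^-6)/(0.0373) = 2.48e6 N/C.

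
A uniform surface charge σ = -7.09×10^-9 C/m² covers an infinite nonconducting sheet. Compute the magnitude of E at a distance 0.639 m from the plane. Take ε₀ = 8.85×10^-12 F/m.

E = 401 V/m

By planar symmetry E is perpendicular to the sheet and uniform; use a Gaussian pillbox with flat faces of area A on each side of the sheet.
Flux Φ = 2EA and Q_enc = σA, so 2EA = σA/ε₀ ⇒ E = |σ|/(2ε₀), independent of distance.
E = |σ|/(2ε₀) = (7.09e-9)/(2·8.85×10^-12) = 401 N/C.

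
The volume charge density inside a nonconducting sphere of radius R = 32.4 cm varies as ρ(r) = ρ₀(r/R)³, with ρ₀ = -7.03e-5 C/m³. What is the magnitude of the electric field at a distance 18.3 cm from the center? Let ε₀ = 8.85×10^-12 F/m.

Use a concentric Gaussian sphere at r = 18.3 cm (r < R).
Q_enc = ∫₀^r ρ(r')·4πr'² dr' = (4πρ₀/R³) ∫₀^r r'^5 dr' = 4πρ₀ r^6/(6·R³) = -1.626×10^-7 C.
Gauss's law: E·4πr² = Q_enc/ε₀.
E = |Q_enc|/(4πε₀r²) = (1.626×10^-7)/(4π·8.85×10^-12·(0.183)²) = 4.37×10^4 N/C.

4.37×10^4 V/m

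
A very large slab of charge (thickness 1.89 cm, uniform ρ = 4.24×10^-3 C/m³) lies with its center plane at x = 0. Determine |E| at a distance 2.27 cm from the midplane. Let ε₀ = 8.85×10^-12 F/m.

The point |x| = 2.27 cm lies outside the slab (half-thickness 0.00945 m). A symmetric pillbox spanning the full slab encloses Q_enc = ρ·d·A.
Flux = 2EA ⇒ E = |ρ|d/(2ε₀), independent of distance outside.
E = (4.24×10^-3)(0.0189)/(2·8.85×10^-12) = 4.53e6 N/C.

E = 4.53×10^6 V/m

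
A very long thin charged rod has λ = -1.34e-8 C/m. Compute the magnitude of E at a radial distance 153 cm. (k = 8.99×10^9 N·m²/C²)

|E| = 157 V/m

Take a coaxial cylindrical Gaussian surface of radius r = 153 cm and length L.
Q_enc = λL, so λ_enc = -1.34×10^-8 C/m.
Gauss's law: E·2πrL = λ_enc L/ε₀.
E = 2k|λ_enc|/r = 2(8.99×10^9)(1.34×10^-8)/(1.53) = 157 N/C.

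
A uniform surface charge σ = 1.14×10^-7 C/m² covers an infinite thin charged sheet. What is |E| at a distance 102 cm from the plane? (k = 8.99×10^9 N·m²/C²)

By planar symmetry E is perpendicular to the sheet and uniform; use a Gaussian pillbox with flat faces of area A on each side of the sheet.
Only the two end caps contribute flux: Φ = 2EA. With Q_enc = σA, Gauss's law gives E = |σ|/(2ε₀).
E = 2πk|σ| = 2π(8.99×10^9)(1.14×10^-7) = 6.44×10^3 N/C.

E ≈ 6.44×10^3 N/C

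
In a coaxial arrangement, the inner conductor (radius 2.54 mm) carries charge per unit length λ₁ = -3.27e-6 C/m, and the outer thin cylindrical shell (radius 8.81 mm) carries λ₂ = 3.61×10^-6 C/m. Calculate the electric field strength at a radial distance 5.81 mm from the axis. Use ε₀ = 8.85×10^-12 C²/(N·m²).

Coaxial Gaussian cylinder, radius r = 5.81 mm, length L (between the conductors, 2.54 mm < r < 8.81 mm).
Only the inner wire is enclosed; the outer shell contributes nothing inside itself. λ_enc = λ₁ = -3.27×10^-6 C/m.
Since E is radial and uniform over the curved surface, Φ = E·2πrL = Q_enc/ε₀ = λ_enc L/ε₀.
E = |λ_enc|/(2πε₀r) = (3.27e-6)/(2π·8.85×10^-12·0.00581) = 1.01×10^7 N/C.

|E| = 1.01×10^7 N/C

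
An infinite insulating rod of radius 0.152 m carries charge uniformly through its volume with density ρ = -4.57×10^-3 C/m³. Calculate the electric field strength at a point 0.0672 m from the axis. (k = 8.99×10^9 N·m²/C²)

1.73×10^7 V/m

Take a coaxial cylindrical Gaussian surface of radius r = 0.0672 m and length L (r < R).
Enclosed charge per unit length: λ_enc = ρ·πr² = (-4.57×10^-3)π(0.0672)² = -6.483e-5 C/m.
Applying ∮E·dA = Q_enc/ε₀ with the end caps contributing no flux:
E = 2k|λ_enc|/r = 2(8.99×10^9)(6.483×10^-5)/(0.0672) = 1.73e7 N/C.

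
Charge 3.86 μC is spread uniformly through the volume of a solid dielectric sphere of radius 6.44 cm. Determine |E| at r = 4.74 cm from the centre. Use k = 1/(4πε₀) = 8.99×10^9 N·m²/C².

|E| = 6.16e6 V/m

By spherical symmetry E is radial; choose a Gaussian sphere of radius r = 4.74 cm (r < R).
For a uniform sphere the enclosed fraction is (r/R)³, so Q_enc = (3.86 μC)(0.0474/0.0644)³ = 1.539×10^-6 C.
Since E is radial and uniform over the Gaussian sphere, Φ = E·4πr² = Q_enc/ε₀.
E = k|Q_enc|/r² = (8.99×10^9)(1.539×10^-6)/(0.0474)² = 6.16e6 N/C.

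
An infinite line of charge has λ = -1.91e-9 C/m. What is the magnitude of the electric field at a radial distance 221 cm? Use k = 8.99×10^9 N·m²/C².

E ≈ 15.5 N/C

Take a coaxial cylindrical Gaussian surface of radius r = 221 cm and length L.
Q_enc = λL, so λ_enc = -1.91e-9 C/m.
Since E is radial and uniform over the curved surface, Φ = E·2πrL = Q_enc/ε₀ = λ_enc L/ε₀.
E = 2k|λ_enc|/r = 2(8.99×10^9)(1.91e-9)/(2.21) = 15.5 N/C.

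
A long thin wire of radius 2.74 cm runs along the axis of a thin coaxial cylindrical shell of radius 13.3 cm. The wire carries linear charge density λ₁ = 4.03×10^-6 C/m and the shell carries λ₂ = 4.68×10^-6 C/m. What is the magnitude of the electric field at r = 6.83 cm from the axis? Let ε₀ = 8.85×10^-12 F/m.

Choose a coaxial cylinder of radius r = 6.83 cm (arbitrary length L) as the Gaussian surface (between the conductors, 2.74 cm < r < 13.3 cm).
Only the inner wire is enclosed; the outer shell contributes nothing inside itself. λ_enc = λ₁ = 4.03×10^-6 C/m.
Applying ∮E·dA = Q_enc/ε₀ with the end caps contributing no flux:
E = |λ_enc|/(2πε₀r) = (4.03×10^-6)/(2π·8.85×10^-12·0.0683) = 1.06×10^6 N/C.

E ≈ 1.06e6 V/m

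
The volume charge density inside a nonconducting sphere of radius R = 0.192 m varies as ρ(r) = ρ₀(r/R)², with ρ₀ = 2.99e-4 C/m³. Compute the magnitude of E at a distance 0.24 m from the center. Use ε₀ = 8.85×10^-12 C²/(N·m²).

8.30×10^5 V/m

By spherical symmetry E is radial; choose a Gaussian sphere of radius r = 0.24 m (r > R, all charge enclosed).
Q_enc = 4π ∫₀^R ρ₀(r'/R)^2 r'² dr' = 4πρ₀R³/5 = 5.319e-6 C.
By Gauss's law, ∮E·dA = E·4πr² = Q_enc/ε₀.
E = |Q_enc|/(4πε₀r²) = (5.319×10^-6)/(4π·8.85×10^-12·(0.24)²) = 8.30×10^5 N/C.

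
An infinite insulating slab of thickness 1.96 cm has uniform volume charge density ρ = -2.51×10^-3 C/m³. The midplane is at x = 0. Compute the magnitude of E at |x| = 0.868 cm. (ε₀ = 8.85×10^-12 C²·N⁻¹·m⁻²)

By symmetry E is perpendicular to the slab. A Gaussian pillbox from −0.868 cm to +0.868 cm (face area A) lies entirely within the slab.
Q_enc = ρ·(2x)·A and flux = 2EA, so 2EA = 2ρxA/ε₀ ⇒ E = |ρ|x/ε₀.
E = (2.51e-3)(0.00868)/(8.85×10^-12) = 2.46×10^6 N/C.

E = 2.46×10^6 N/C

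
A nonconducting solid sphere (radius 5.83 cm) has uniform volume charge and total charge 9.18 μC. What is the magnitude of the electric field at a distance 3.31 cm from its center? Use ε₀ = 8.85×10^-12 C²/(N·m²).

By spherical symmetry E is radial; choose a Gaussian sphere of radius r = 3.31 cm (r < R).
Only the charge within r is enclosed: Q_enc = Q·(r/R)³ = (9.18 μC)·(3.31 cm/5.83 cm)³ = 1.68e-6 C.
Gauss's law: E·4πr² = Q_enc/ε₀.
E = |Q_enc|/(4πε₀r²) = (1.68×10^-6)/(4π·8.85×10^-12·(0.0331)²) = 1.38×10^7 N/C.

E ≈ 1.38e7 N/C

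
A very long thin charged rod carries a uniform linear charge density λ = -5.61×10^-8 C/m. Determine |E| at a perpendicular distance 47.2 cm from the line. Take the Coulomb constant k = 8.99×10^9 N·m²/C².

By cylindrical symmetry E is radial; use a coaxial Gaussian cylinder of radius 47.2 cm and length L.
Q_enc = λL, so λ_enc = -5.61×10^-8 C/m.
Gauss's law: E·2πrL = λ_enc L/ε₀.
E = 2k|λ_enc|/r = 2(8.99×10^9)(5.61×10^-8)/(0.472) = 2.14e3 N/C.

|E| = 2.14×10^3 N/C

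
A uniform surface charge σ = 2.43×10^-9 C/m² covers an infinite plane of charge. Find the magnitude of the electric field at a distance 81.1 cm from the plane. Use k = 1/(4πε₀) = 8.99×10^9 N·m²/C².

|E| ≈ 137 V/m

By planar symmetry E is perpendicular to the sheet and uniform; use a Gaussian pillbox with flat faces of area A on each side of the sheet.
Only the two end caps contribute flux: Φ = 2EA. With Q_enc = σA, Gauss's law gives E = |σ|/(2ε₀).
E = 2πk|σ| = 2π(8.99×10^9)(2.43×10^-9) = 137 N/C.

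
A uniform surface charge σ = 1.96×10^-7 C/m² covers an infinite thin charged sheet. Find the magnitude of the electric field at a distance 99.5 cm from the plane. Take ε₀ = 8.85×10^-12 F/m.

The symmetry is planar: E is normal to the sheet and the same magnitude on both sides. Take a pillbox straddling the sheet with end-cap area A.
Flux Φ = 2EA and Q_enc = σA, so 2EA = σA/ε₀ ⇒ E = |σ|/(2ε₀), independent of distance.
E = |σ|/(2ε₀) = (1.96×10^-7)/(2·8.85×10^-12) = 1.11×10^4 N/C.

1.11e4 N/C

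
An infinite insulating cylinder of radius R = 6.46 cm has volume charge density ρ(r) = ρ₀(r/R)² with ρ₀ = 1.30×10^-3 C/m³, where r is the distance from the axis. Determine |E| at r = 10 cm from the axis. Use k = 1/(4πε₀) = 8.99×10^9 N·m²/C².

E ≈ 1.53×10^6 N/C

By cylindrical symmetry E is radial; use a coaxial Gaussian cylinder of radius 10 cm and length L (r > R, full charge per length enclosed).
λ_enc = 2π ∫₀^R ρ₀(r'/R)^2 r' dr' = 2πρ₀R²/4 = 8.522×10^-6 C/m.
Gauss's law: E·2πrL = λ_enc L/ε₀.
E = 2k|λ_enc|/r = 2(8.99×10^9)(8.522×10^-6)/(0.1) = 1.53×10^6 N/C.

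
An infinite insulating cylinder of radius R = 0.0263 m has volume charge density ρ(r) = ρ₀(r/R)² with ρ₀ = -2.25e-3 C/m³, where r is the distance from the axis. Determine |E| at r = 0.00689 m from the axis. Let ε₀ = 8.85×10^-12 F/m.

|E| ≈ 3.01×10^4 N/C

By cylindrical symmetry E is radial; use a coaxial Gaussian cylinder of radius 0.00689 m and length L (r < R).
λ_enc = ∫₀^r ρ(r')·2πr' dr' = (2πρ₀/R²)·r^4/4 = -1.152×10^-8 C/m.
By Gauss's law (flux through the curved wall only), E·2πrL = λ_enc L/ε₀.
E = |λ_enc|/(2πε₀r) = (1.152×10^-8)/(2π·8.85×10^-12·0.00689) = 3.01e4 N/C.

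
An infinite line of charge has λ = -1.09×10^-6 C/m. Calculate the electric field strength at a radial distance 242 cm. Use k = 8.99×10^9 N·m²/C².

Choose a coaxial cylinder of radius r = 242 cm (arbitrary length L) as the Gaussian surface.
Q_enc = λL, so λ_enc = -1.09×10^-6 C/m.
Applying ∮E·dA = Q_enc/ε₀ with the end caps contributing no flux:
E = 2k|λ_enc|/r = 2(8.99×10^9)(1.09e-6)/(2.42) = 8.10e3 N/C.

8.10×10^3 V/m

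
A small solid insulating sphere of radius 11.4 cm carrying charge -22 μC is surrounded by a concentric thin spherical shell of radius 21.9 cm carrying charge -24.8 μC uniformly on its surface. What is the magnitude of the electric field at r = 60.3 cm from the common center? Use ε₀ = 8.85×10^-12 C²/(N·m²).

E ≈ 1.16e6 V/m

By spherical symmetry E is radial; choose a Gaussian sphere of radius r = 60.3 cm (r > 21.9 cm, enclosing both).
Q_enc = (-22 μC) + (-24.8 μC) = -4.68×10^-5 C.
Since E is radial and uniform over the Gaussian sphere, Φ = E·4πr² = Q_enc/ε₀.
E = |Q_enc|/(4πε₀r²) = (4.68e-5)/(4π·8.85×10^-12·(0.603)²) = 1.16×10^6 N/C.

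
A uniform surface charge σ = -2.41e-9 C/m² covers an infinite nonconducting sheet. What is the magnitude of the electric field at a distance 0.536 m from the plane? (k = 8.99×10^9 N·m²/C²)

The symmetry is planar: E is normal to the sheet and the same magnitude on both sides. Take a pillbox straddling the sheet with end-cap area A.
Only the two end caps contribute flux: Φ = 2EA. With Q_enc = σA, Gauss's law gives E = |σ|/(2ε₀).
E = 2πk|σ| = 2π(8.99×10^9)(2.41×10^-9) = 136 N/C.

136 N/C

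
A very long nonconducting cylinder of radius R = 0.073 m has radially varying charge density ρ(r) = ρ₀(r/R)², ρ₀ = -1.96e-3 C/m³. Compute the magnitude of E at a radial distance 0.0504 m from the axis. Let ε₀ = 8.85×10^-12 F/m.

|E| ≈ 1.33×10^6 V/m

By cylindrical symmetry E is radial; use a coaxial Gaussian cylinder of radius 0.0504 m and length L (r < R).
λ_enc = ∫₀^r ρ(r')·2πr' dr' = (2πρ₀/R²)·r^4/4 = -3.728×10^-6 C/m.
Gauss's law: E·2πrL = λ_enc L/ε₀.
E = |λ_enc|/(2πε₀r) = (3.728e-6)/(2π·8.85×10^-12·0.0504) = 1.33e6 N/C.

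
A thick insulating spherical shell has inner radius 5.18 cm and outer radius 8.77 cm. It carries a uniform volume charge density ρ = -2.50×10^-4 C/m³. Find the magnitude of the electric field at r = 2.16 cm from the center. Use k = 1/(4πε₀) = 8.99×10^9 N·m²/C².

E = 0 (no enclosed charge)

Take a concentric spherical Gaussian surface of radius r = 2.16 cm (r < 5.18 cm, inside the empty cavity).
No charge is enclosed, so by Gauss's law E·4πr² = 0 ⇒ E = 0.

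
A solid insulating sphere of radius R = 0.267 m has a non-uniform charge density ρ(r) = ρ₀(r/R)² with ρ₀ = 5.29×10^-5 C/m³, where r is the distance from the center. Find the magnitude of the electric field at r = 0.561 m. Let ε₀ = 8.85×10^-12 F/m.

E ≈ 7.23×10^4 V/m

Use a concentric Gaussian sphere at r = 0.561 m (r > R, all charge enclosed).
Q_enc = 4π ∫₀^R ρ₀(r'/R)^2 r'² dr' = 4πρ₀R³/5 = 2.531×10^-6 C.
By Gauss's law, ∮E·dA = E·4πr² = Q_enc/ε₀.
E = |Q_enc|/(4πε₀r²) = (2.531e-6)/(4π·8.85×10^-12·(0.561)²) = 7.23×10^4 N/C.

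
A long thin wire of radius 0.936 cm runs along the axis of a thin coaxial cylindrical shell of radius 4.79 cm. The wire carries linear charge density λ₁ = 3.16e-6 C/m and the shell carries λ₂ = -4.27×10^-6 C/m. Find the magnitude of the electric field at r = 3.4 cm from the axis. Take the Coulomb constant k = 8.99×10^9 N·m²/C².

1.67×10^6 V/m

Choose a coaxial cylinder of radius r = 3.4 cm (arbitrary length L) as the Gaussian surface (between the conductors, 0.936 cm < r < 4.79 cm).
The shell at 4.79 cm lies outside the Gaussian surface, so λ_enc = λ₁ = 3.16×10^-6 C/m.
Applying ∮E·dA = Q_enc/ε₀ with the end caps contributing no flux:
E = 2k|λ_enc|/r = 2(8.99×10^9)(3.16×10^-6)/(0.034) = 1.67×10^6 N/C.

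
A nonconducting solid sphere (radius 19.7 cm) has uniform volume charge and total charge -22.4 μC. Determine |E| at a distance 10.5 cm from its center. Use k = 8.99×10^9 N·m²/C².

By spherical symmetry E is radial; choose a Gaussian sphere of radius r = 10.5 cm (r < R).
Only the charge within r is enclosed: Q_enc = Q·(r/R)³ = (-22.4 μC)·(10.5 cm/19.7 cm)³ = -3.392×10^-6 C.
By Gauss's law, ∮E·dA = E·4πr² = Q_enc/ε₀.
E = k|Q_enc|/r² = (8.99×10^9)(3.392×10^-6)/(0.105)² = 2.77×10^6 N/C.

|E| ≈ 2.77e6 N/C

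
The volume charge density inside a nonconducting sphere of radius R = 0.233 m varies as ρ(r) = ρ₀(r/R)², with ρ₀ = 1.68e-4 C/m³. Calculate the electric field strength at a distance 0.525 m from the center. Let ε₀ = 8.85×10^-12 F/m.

E ≈ 1.74e5 N/C

Take a concentric spherical Gaussian surface of radius r = 0.525 m (r > R, all charge enclosed).
Q_enc = 4π ∫₀^R ρ₀(r'/R)^2 r'² dr' = 4πρ₀R³/5 = 5.341e-6 C.
Applying ∮E·dA = Q_enc/ε₀ with Φ = E(4πr²):
E = |Q_enc|/(4πε₀r²) = (5.341×10^-6)/(4π·8.85×10^-12·(0.525)²) = 1.74e5 N/C.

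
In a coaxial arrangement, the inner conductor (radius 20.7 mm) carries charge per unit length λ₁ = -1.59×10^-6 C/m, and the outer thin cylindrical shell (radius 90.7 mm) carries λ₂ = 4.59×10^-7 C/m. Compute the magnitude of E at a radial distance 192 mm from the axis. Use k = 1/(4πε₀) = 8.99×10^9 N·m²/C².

Take a coaxial cylindrical Gaussian surface of radius r = 192 mm and length L (r > 90.7 mm, enclosing both).
λ_enc = λ₁ + λ₂ = (-1.59×10^-6) + (4.59e-7) = -1.131×10^-6 C/m.
By Gauss's law (flux through the curved wall only), E·2πrL = λ_enc L/ε₀.
E = 2k|λ_enc|/r = 2(8.99×10^9)(1.131×10^-6)/(0.192) = 1.06×10^5 N/C.

|E| = 1.06×10^5 N/C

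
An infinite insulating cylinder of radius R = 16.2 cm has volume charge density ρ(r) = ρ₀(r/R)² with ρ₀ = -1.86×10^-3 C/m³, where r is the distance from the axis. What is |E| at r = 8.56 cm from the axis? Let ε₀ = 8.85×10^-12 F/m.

By cylindrical symmetry E is radial; use a coaxial Gaussian cylinder of radius 8.56 cm and length L (r < R).
Integrating ρ over the cross-section to radius r: λ_enc = (2πρ₀/R²) ∫₀^r r'^3 dr' = 2πρ₀ r^4/(4·R²) = -5.977e-6 C/m.
Gauss's law: E·2πrL = λ_enc L/ε₀.
E = |λ_enc|/(2πε₀r) = (5.977×10^-6)/(2π·8.85×10^-12·0.0856) = 1.26e6 N/C.

E ≈ 1.26×10^6 N/C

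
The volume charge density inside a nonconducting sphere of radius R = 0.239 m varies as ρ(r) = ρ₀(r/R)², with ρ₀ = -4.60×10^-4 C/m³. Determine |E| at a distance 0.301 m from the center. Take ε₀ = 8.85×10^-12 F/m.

By spherical symmetry E is radial; choose a Gaussian sphere of radius r = 0.301 m (r > R, all charge enclosed).
Q_enc = 4π ∫₀^R ρ₀(r'/R)^2 r'² dr' = 4πρ₀R³/5 = -1.578×10^-5 C.
Since E is radial and uniform over the Gaussian sphere, Φ = E·4πr² = Q_enc/ε₀.
E = |Q_enc|/(4πε₀r²) = (1.578e-5)/(4π·8.85×10^-12·(0.301)²) = 1.57×10^6 N/C.

E = 1.57×10^6 V/m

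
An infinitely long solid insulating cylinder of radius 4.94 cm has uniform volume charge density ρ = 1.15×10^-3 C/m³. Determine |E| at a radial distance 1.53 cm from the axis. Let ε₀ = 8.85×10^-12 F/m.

Take a coaxial cylindrical Gaussian surface of radius r = 1.53 cm and length L (r < R).
Enclosed charge per unit length: λ_enc = ρ·πr² = (1.15e-3)π(0.0153)² = 8.457e-7 C/m.
Gauss's law: E·2πrL = λ_enc L/ε₀.
E = |λ_enc|/(2πε₀r) = (8.457×10^-7)/(2π·8.85×10^-12·0.0153) = 9.94×10^5 N/C.

|E| ≈ 9.94×10^5 N/C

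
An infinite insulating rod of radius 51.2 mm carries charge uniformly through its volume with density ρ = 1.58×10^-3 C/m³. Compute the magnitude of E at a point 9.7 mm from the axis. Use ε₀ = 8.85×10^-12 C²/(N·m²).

E = 8.66×10^5 N/C

Choose a coaxial cylinder of radius r = 9.7 mm (arbitrary length L) as the Gaussian surface (r < R).
Charge inside radius r per length L is ρ·πr²·L, so λ_enc = ρπr² = 4.67×10^-7 C/m.
Gauss's law: E·2πrL = λ_enc L/ε₀.
E = |λ_enc|/(2πε₀r) = (4.67×10^-7)/(2π·8.85×10^-12·0.0097) = 8.66×10^5 N/C.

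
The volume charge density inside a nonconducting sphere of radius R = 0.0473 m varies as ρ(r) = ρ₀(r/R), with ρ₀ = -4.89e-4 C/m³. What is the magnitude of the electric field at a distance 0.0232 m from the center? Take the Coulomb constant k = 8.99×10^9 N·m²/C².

Take a concentric spherical Gaussian surface of radius r = 0.0232 m (r < R).
Q_enc = ∫₀^r ρ(r')·4πr'² dr' = (4πρ₀/R) ∫₀^r r'^3 dr' = 4πρ₀ r^4/(4·R) = -9.409×10^-9 C.
Since E is radial and uniform over the Gaussian sphere, Φ = E·4πr² = Q_enc/ε₀.
E = k|Q_enc|/r² = (8.99×10^9)(9.409×10^-9)/(0.0232)² = 1.57×10^5 N/C.

|E| = 1.57×10^5 V/m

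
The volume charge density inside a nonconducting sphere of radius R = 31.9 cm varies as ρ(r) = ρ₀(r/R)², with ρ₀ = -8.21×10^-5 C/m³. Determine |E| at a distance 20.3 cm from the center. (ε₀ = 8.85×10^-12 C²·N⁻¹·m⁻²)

Take a concentric spherical Gaussian surface of radius r = 20.3 cm (r < R).
Integrate the density: Q_enc = 4π ∫₀^r ρ₀(r'/R)^2 r'² dr' = 4πρ₀ r^5/(5·R²) = -6.99×10^-7 C.
Since E is radial and uniform over the Gaussian sphere, Φ = E·4πr² = Q_enc/ε₀.
E = |Q_enc|/(4πε₀r²) = (6.99e-7)/(4π·8.85×10^-12·(0.203)²) = 1.53×10^5 N/C.

|E| = 1.53×10^5 V/m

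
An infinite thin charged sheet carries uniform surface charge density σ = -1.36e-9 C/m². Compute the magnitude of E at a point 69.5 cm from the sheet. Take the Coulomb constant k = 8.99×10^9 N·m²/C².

By planar symmetry E is perpendicular to the sheet and uniform; use a Gaussian pillbox with flat faces of area A on each side of the sheet.
Only the two end caps contribute flux: Φ = 2EA. With Q_enc = σA, Gauss's law gives E = |σ|/(2ε₀).
E = 2πk|σ| = 2π(8.99×10^9)(1.36e-9) = 76.8 N/C.

E = 76.8 V/m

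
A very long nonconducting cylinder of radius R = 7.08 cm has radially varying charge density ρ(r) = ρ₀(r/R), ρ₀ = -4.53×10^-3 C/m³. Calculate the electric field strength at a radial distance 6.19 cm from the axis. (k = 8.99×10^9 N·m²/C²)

Take a coaxial cylindrical Gaussian surface of radius r = 6.19 cm and length L (r < R).
λ_enc = ∫₀^r ρ(r')·2πr' dr' = (2πρ₀/R)·r^3/3 = -3.178×10^-5 C/m.
Since E is radial and uniform over the curved surface, Φ = E·2πrL = Q_enc/ε₀ = λ_enc L/ε₀.
E = 2k|λ_enc|/r = 2(8.99×10^9)(3.178×10^-5)/(0.0619) = 9.23×10^6 N/C.

E = 9.23×10^6 N/C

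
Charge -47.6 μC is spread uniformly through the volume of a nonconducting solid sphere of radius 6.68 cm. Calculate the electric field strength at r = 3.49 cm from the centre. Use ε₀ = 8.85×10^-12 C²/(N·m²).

Symmetry ⇒ E = E(r) r̂. Gaussian sphere of radius r = 3.49 cm (r < R).
For a uniform sphere the enclosed fraction is (r/R)³, so Q_enc = (-47.6 μC)(0.0349/0.0668)³ = -6.788×10^-6 C.
By Gauss's law, ∮E·dA = E·4πr² = Q_enc/ε₀.
E = |Q_enc|/(4πε₀r²) = (6.788×10^-6)/(4π·8.85×10^-12·(0.0349)²) = 5.01×10^7 N/C.

|E| ≈ 5.01×10^7 N/C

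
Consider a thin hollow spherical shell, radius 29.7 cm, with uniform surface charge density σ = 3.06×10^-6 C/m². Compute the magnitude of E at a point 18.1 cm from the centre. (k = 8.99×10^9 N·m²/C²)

E = 0 (no enclosed charge)

By spherical symmetry E is radial; choose a Gaussian sphere of radius r = 18.1 cm (inside the shell, r < 29.7 cm).
All the charge is outside the Gaussian surface: Q_enc = 0, hence E = 0 everywhere inside the shell.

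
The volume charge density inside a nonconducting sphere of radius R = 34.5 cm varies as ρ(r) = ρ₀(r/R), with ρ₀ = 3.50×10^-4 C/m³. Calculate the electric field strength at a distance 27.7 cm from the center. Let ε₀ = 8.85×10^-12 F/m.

Symmetry ⇒ E = E(r) r̂. Gaussian sphere of radius r = 27.7 cm (r < R).
Q_enc = ∫₀^r ρ(r')·4πr'² dr' = (4πρ₀/R) ∫₀^r r'^3 dr' = 4πρ₀ r^4/(4·R) = 1.876e-5 C.
Since E is radial and uniform over the Gaussian sphere, Φ = E·4πr² = Q_enc/ε₀.
E = |Q_enc|/(4πε₀r²) = (1.876×10^-5)/(4π·8.85×10^-12·(0.277)²) = 2.20×10^6 N/C.

2.20×10^6 N/C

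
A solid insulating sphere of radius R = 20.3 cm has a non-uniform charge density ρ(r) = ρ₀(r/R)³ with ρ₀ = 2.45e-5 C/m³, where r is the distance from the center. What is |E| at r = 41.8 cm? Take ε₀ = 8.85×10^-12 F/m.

Take a concentric spherical Gaussian surface of radius r = 41.8 cm (r > R, all charge enclosed).
Q_enc = 4π ∫₀^R ρ₀(r'/R)^3 r'² dr' = 4πρ₀R³/6 = 4.293e-7 C.
Gauss's law: E·4πr² = Q_enc/ε₀.
E = |Q_enc|/(4πε₀r²) = (4.293×10^-7)/(4π·8.85×10^-12·(0.418)²) = 2.21×10^4 N/C.

2.21×10^4 N/C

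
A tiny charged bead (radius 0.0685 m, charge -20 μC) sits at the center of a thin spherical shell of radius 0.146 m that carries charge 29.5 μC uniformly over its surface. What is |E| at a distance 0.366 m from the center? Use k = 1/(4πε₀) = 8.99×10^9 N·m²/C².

6.38×10^5 N/C

By spherical symmetry E is radial; choose a Gaussian sphere of radius r = 0.366 m (r > 0.146 m, enclosing both).
Q_enc = (-20 μC) + (29.5 μC) = 9.50×10^-6 C.
Gauss's law: E·4πr² = Q_enc/ε₀.
E = k|Q_enc|/r² = (8.99×10^9)(9.50e-6)/(0.366)² = 6.38e5 N/C.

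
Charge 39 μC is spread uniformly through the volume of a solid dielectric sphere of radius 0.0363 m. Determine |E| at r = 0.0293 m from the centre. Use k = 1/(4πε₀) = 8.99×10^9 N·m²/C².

|E| = 2.15×10^8 V/m

By spherical symmetry E is radial; choose a Gaussian sphere of radius r = 0.0293 m (r < R).
Only the charge within r is enclosed: Q_enc = Q·(r/R)³ = (39 μC)·(0.0293 m/0.0363 m)³ = 2.051e-5 C.
Since E is radial and uniform over the Gaussian sphere, Φ = E·4πr² = Q_enc/ε₀.
E = k|Q_enc|/r² = (8.99×10^9)(2.051e-5)/(0.0293)² = 2.15×10^8 N/C.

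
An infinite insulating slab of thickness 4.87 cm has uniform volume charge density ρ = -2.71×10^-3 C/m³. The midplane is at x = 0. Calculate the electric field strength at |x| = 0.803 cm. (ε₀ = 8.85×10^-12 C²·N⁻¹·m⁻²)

|E| = 2.46e6 N/C

By symmetry E is perpendicular to the slab. A Gaussian pillbox from −0.803 cm to +0.803 cm (face area A) lies entirely within the slab.
Q_enc = ρ·(2x)·A and flux = 2EA, so 2EA = 2ρxA/ε₀ ⇒ E = |ρ|x/ε₀.
E = (2.71×10^-3)(0.00803)/(8.85×10^-12) = 2.46e6 N/C.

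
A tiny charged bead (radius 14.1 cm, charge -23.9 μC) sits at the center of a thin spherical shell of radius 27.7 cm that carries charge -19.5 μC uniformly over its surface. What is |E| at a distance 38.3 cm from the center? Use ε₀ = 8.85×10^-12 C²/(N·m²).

Use a concentric Gaussian sphere at r = 38.3 cm (r > 27.7 cm, enclosing both).
Q_enc = (-23.9 μC) + (-19.5 μC) = -4.34e-5 C.
Gauss's law: E·4πr² = Q_enc/ε₀.
E = |Q_enc|/(4πε₀r²) = (4.34×10^-5)/(4π·8.85×10^-12·(0.383)²) = 2.66×10^6 N/C.

E = 2.66×10^6 V/m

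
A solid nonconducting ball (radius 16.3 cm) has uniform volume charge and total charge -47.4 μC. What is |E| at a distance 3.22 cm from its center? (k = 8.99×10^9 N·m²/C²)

Take a concentric spherical Gaussian surface of radius r = 3.22 cm (r < R).
Only the charge within r is enclosed: Q_enc = Q·(r/R)³ = (-47.4 μC)·(3.22 cm/16.3 cm)³ = -3.654e-7 C.
By Gauss's law, ∮E·dA = E·4πr² = Q_enc/ε₀.
E = k|Q_enc|/r² = (8.99×10^9)(3.654×10^-7)/(0.0322)² = 3.17e6 N/C.

3.17×10^6 N/C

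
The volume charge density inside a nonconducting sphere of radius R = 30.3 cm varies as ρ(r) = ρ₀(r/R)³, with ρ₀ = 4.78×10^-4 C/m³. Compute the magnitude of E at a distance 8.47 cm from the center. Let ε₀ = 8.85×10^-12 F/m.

E = 1.67×10^4 N/C

Use a concentric Gaussian sphere at r = 8.47 cm (r < R).
Integrate the density: Q_enc = 4π ∫₀^r ρ₀(r'/R)^3 r'² dr' = 4πρ₀ r^6/(6·R³) = 1.329e-8 C.
Gauss's law: E·4πr² = Q_enc/ε₀.
E = |Q_enc|/(4πε₀r²) = (1.329×10^-8)/(4π·8.85×10^-12·(0.0847)²) = 1.67×10^4 N/C.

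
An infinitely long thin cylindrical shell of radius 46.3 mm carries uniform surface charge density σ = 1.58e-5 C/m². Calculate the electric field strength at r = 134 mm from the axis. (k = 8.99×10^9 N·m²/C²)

Take a coaxial cylindrical Gaussian surface of radius r = 134 mm and length L (r > 46.3 mm).
The whole shell is enclosed: λ_enc = σ·2πR = (1.58×10^-5)·2π·(0.0463) = 4.596e-6 C/m.
By Gauss's law (flux through the curved wall only), E·2πrL = λ_enc L/ε₀.
E = 2k|λ_enc|/r = 2(8.99×10^9)(4.596×10^-6)/(0.134) = 6.17×10^5 N/C.

|E| = 6.17×10^5 N/C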